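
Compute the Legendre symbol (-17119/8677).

1

Pull out -1: (-17119/8677) = (-1/8677)·(17119/8677). Since 8677 ≡ 1 (mod 4), (-1/8677) = +1. Now have (17119/8677).
Reduce the numerator: 17119 ≡ 8442 (mod 8677), so (17119/8677) = (8442/8677).
Factor out 2: 8442 = 2·4221. Since 8677 ≡ 5 (mod 8), (2/8677) = -1. Now have -(4221/8677).
4221 ≡ 1 (mod 4), so quadratic reciprocity gives (4221/8677) = (8677/4221). Reduce: 8677 ≡ 235 (mod 4221). Now have -(235/4221).
4221 ≡ 1 (mod 4), so quadratic reciprocity gives (235/4221) = (4221/235). Reduce: 4221 ≡ 226 (mod 235). Now have -(226/235).
Factor out 2: 226 = 2·113. Since 235 ≡ 3 (mod 8), (2/235) = -1. Now have (113/235).
113 ≡ 1 (mod 4), so quadratic reciprocity gives (113/235) = (235/113). Reduce: 235 ≡ 9 (mod 113). Now have (9/113).
9 ≡ 1 (mod 4), so quadratic reciprocity gives (9/113) = (113/9). Reduce: 113 ≡ 5 (mod 9). Now have (5/9).
5 ≡ 1 (mod 4), so quadratic reciprocity gives (5/9) = (9/5). Reduce: 9 ≡ 4 (mod 5). Now have (4/5).
Factor out 2: 4 = 2^2. Since 5 ≡ 5 (mod 8), (2/5) = -1, and (2/5)^2 = +1. Now have (1/5).
(1/5) = 1. Collecting the sign factors: 1.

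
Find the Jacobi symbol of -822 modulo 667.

Reduce the numerator: -822 ≡ 512 (mod 667), so (-822/667) = (512/667).
Factor out 2: 512 = 2^9. Since 667 ≡ 3 (mod 8), (2/667) = -1, and (2/667)^9 = -1. Now have -(1/667).
(1/667) = 1. Collecting the sign factors: -1.

-1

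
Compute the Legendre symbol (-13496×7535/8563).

-1

By multiplicativity, (-13496·7535/8563) = (-13496/8563)·(7535/8563).
First factor (-13496/8563):
Pull out -1: (-13496/8563) = (-1/8563)·(13496/8563). Since 8563 ≡ 3 (mod 4), (-1/8563) = -1. Now have -(13496/8563).
Reduce the numerator: 13496 ≡ 4933 (mod 8563), so (13496/8563) = (4933/8563).
4933 ≡ 1 (mod 4), so quadratic reciprocity gives (4933/8563) = (8563/4933). Reduce: 8563 ≡ 3630 (mod 4933). Now have -(3630/4933).
Factor out 2: 3630 = 2·1815. Since 4933 ≡ 5 (mod 8), (2/4933) = -1. Now have (1815/4933).
4933 ≡ 1 (mod 4), so quadratic reciprocity gives (1815/4933) = (4933/1815). Reduce: 4933 ≡ 1303 (mod 1815). Now have (1303/1815).
Both 1303 ≡ 3 and 1815 ≡ 3 (mod 4), so reciprocity gives (1303/1815) = -(1815/1303). Reduce: 1815 ≡ 512 (mod 1303). Now have -(512/1303).
Factor out 2: 512 = 2^9. Since 1303 ≡ 7 (mod 8), (2/1303) = +1, and (2/1303)^9 = +1. Now have -(1/1303).
(1/1303) = 1. Collecting the sign factors: -1.
Second factor (7535/8563):
Both 7535 ≡ 3 and 8563 ≡ 3 (mod 4), so reciprocity gives (7535/8563) = -(8563/7535). Reduce: 8563 ≡ 1028 (mod 7535). Now have -(1028/7535).
Factor out 2: 1028 = 2^2·257. Since 7535 ≡ 7 (mod 8), (2/7535) = +1, and (2/7535)^2 = +1. Now have -(257/7535).
257 ≡ 1 (mod 4), so quadratic reciprocity gives (257/7535) = (7535/257). Reduce: 7535 ≡ 82 (mod 257). Now have -(82/257).
Factor out 2: 82 = 2·41. Since 257 ≡ 1 (mod 8), (2/257) = +1. Now have -(41/257).
41 ≡ 1 (mod 4), so quadratic reciprocity gives (41/257) = (257/41). Reduce: 257 ≡ 11 (mod 41). Now have -(11/41).
41 ≡ 1 (mod 4), so quadratic reciprocity gives (11/41) = (41/11). Reduce: 41 ≡ 8 (mod 11). Now have -(8/11).
Factor out 2: 8 = 2^3. Since 11 ≡ 3 (mod 8), (2/11) = -1, and (2/11)^3 = -1. Now have (1/11).
(1/11) = 1. Collecting the sign factors: 1.
Product: (-1)·(1) = -1.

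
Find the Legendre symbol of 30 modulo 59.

Factor out 2: 30 = 2·15. Since 59 ≡ 3 (mod 8), (2/59) = -1. Now have -(15/59).
Both 15 ≡ 3 and 59 ≡ 3 (mod 4), so reciprocity gives (15/59) = -(59/15). Reduce: 59 ≡ 14 (mod 15). Now have (14/15).
Factor out 2: 14 = 2·7. Since 15 ≡ 7 (mod 8), (2/15) = +1. Now have (7/15).
Both 7 ≡ 3 and 15 ≡ 3 (mod 4), so reciprocity gives (7/15) = -(15/7). Reduce: 15 ≡ 1 (mod 7). Now have -(1/7).
(1/7) = 1. Collecting the sign factors: -1.

-1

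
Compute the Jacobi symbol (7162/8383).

-1

(7162/8383)
  = (3581/8383)    [8383 ≡ 7 mod 8 ⇒ (2/8383) = +1]
  = (8383/3581)    [QR: 3581 ≡ 1 mod 4, sign kept]
  = (1221/3581)    [8383 ≡ 1221 mod 3581]
  = (3581/1221)    [QR: 1221 ≡ 1 mod 4, sign kept]
  = (1139/1221)    [3581 ≡ 1139 mod 1221]
  = (1221/1139)    [QR: 1221 ≡ 1 mod 4, sign kept]
  = (82/1139)    [1221 ≡ 82 mod 1139]
  = -(41/1139)    [1139 ≡ 3 mod 8 ⇒ (2/1139) = -1]
  = -(1139/41)    [QR: 41 ≡ 1 mod 4, sign kept]
  = -(32/41)    [1139 ≡ 32 mod 41]
  = -(1/41)    [41 ≡ 1 mod 8 ⇒ (2/41)^5 = +1]
  = -1    [(1/41) = 1]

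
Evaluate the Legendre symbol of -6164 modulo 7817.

(-6164|7817)
  = (1653|7817)    [-6164 ≡ 1653 mod 7817]
  = (7817|1653)    [QR: 1653 ≡ 1 mod 4, sign kept]
  = (1205|1653)    [7817 ≡ 1205 mod 1653]
  = (1653|1205)    [QR: 1205 ≡ 1 mod 4, sign kept]
  = (448|1205)    [1653 ≡ 448 mod 1205]
  = (7|1205)    [1205 ≡ 5 mod 8 ⇒ (2|1205)^6 = +1]
  = (1205|7)    [QR: 1205 ≡ 1 mod 4, sign kept]
  = (1|7)    [1205 ≡ 1 mod 7]
  = 1    [(1|7) = 1]

1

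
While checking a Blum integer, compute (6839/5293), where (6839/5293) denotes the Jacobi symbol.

Reduce the numerator: 6839 ≡ 1546 (mod 5293), so (6839/5293) = (1546/5293).
Factor out 2: 1546 = 2·773. Since 5293 ≡ 5 (mod 8), (2/5293) = -1. Now have -(773/5293).
773 ≡ 1 (mod 4), so quadratic reciprocity gives (773/5293) = (5293/773). Reduce: 5293 ≡ 655 (mod 773). Now have -(655/773).
773 ≡ 1 (mod 4), so quadratic reciprocity gives (655/773) = (773/655). Reduce: 773 ≡ 118 (mod 655). Now have -(118/655).
Factor out 2: 118 = 2·59. Since 655 ≡ 7 (mod 8), (2/655) = +1. Now have -(59/655).
Both 59 ≡ 3 and 655 ≡ 3 (mod 4), so reciprocity gives (59/655) = -(655/59). Reduce: 655 ≡ 6 (mod 59). Now have (6/59).
Factor out 2: 6 = 2·3. Since 59 ≡ 3 (mod 8), (2/59) = -1. Now have -(3/59).
Both 3 ≡ 3 and 59 ≡ 3 (mod 4), so reciprocity gives (3/59) = -(59/3). Reduce: 59 ≡ 2 (mod 3). Now have (2/3).
Factor out 2: 2 = 2. Since 3 ≡ 3 (mod 8), (2/3) = -1. Now have -(1/3).
(1/3) = 1. Collecting the sign factors: -1.

-1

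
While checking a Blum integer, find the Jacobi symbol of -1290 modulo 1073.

(-1290/1073)
  = (856/1073)    [-1290 ≡ 856 mod 1073]
  = (107/1073)    [1073 ≡ 1 mod 8 ⇒ (2/1073)^3 = +1]
  = (1073/107)    [QR: 1073 ≡ 1 mod 4, sign kept]
  = (3/107)    [1073 ≡ 3 mod 107]
  = -(107/3)    [QR: both ≡ 3 mod 4, sign flips]
  = -(2/3)    [107 ≡ 2 mod 3]
  = (1/3)    [3 ≡ 3 mod 8 ⇒ (2/3) = -1]
  = 1    [(1/3) = 1]

1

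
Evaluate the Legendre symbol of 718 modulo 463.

Reduce the numerator: 718 ≡ 255 (mod 463), so (718|463) = (255|463).
Both 255 ≡ 3 and 463 ≡ 3 (mod 4), so reciprocity gives (255|463) = -(463|255). Reduce: 463 ≡ 208 (mod 255). Now have -(208|255).
Factor out 2: 208 = 2^4·13. Since 255 ≡ 7 (mod 8), (2|255) = +1, and (2|255)^4 = +1. Now have -(13|255).
13 ≡ 1 (mod 4), so quadratic reciprocity gives (13|255) = (255|13). Reduce: 255 ≡ 8 (mod 13). Now have -(8|13).
Factor out 2: 8 = 2^3. Since 13 ≡ 5 (mod 8), (2|13) = -1, and (2|13)^3 = -1. Now have (1|13).
(1|13) = 1. Collecting the sign factors: 1.

1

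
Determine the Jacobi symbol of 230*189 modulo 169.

1

By multiplicativity, (230·189 / 169) = (230 / 169)·(189 / 169).
First factor (230 / 169):
Reduce the numerator: 230 ≡ 61 (mod 169), so (230 / 169) = (61 / 169).
61 ≡ 1 (mod 4), so quadratic reciprocity gives (61 / 169) = (169 / 61). Reduce: 169 ≡ 47 (mod 61). Now have (47 / 61).
61 ≡ 1 (mod 4), so quadratic reciprocity gives (47 / 61) = (61 / 47). Reduce: 61 ≡ 14 (mod 47). Now have (14 / 47).
Factor out 2: 14 = 2·7. Since 47 ≡ 7 (mod 8), (2 / 47) = +1. Now have (7 / 47).
Both 7 ≡ 3 and 47 ≡ 3 (mod 4), so reciprocity gives (7 / 47) = -(47 / 7). Reduce: 47 ≡ 5 (mod 7). Now have -(5 / 7).
5 ≡ 1 (mod 4), so quadratic reciprocity gives (5 / 7) = (7 / 5). Reduce: 7 ≡ 2 (mod 5). Now have -(2 / 5).
Factor out 2: 2 = 2. Since 5 ≡ 5 (mod 8), (2 / 5) = -1. Now have (1 / 5).
(1 / 5) = 1. Collecting the sign factors: 1.
Second factor (189 / 169):
Reduce the numerator: 189 ≡ 20 (mod 169), so (189 / 169) = (20 / 169).
Factor out 2: 20 = 2^2·5. Since 169 ≡ 1 (mod 8), (2 / 169) = +1, and (2 / 169)^2 = +1. Now have (5 / 169).
5 ≡ 1 (mod 4), so quadratic reciprocity gives (5 / 169) = (169 / 5). Reduce: 169 ≡ 4 (mod 5). Now have (4 / 5).
Factor out 2: 4 = 2^2. Since 5 ≡ 5 (mod 8), (2 / 5) = -1, and (2 / 5)^2 = +1. Now have (1 / 5).
(1 / 5) = 1. Collecting the sign factors: 1.
Product: (1)·(1) = 1.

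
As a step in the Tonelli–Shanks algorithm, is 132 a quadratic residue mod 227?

Factor out 2: 132 = 2^2·33. Since 227 ≡ 3 (mod 8), (2/227) = -1, and (2/227)^2 = +1. Now have (33/227).
33 ≡ 1 (mod 4), so quadratic reciprocity gives (33/227) = (227/33). Reduce: 227 ≡ 29 (mod 33). Now have (29/33).
29 ≡ 1 (mod 4), so quadratic reciprocity gives (29/33) = (33/29). Reduce: 33 ≡ 4 (mod 29). Now have (4/29).
Factor out 2: 4 = 2^2. Since 29 ≡ 5 (mod 8), (2/29) = -1, and (2/29)^2 = +1. Now have (1/29).
(1/29) = 1. Collecting the sign factors: 1.
(132/227) = 1, and 227 is prime, so 132 is a quadratic residue mod 227.

yes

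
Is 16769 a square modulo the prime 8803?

(16769/8803)
  = (7966/8803)    [16769 ≡ 7966 mod 8803]
  = -(3983/8803)    [8803 ≡ 3 mod 8 ⇒ (2/8803) = -1]
  = (8803/3983)    [QR: both ≡ 3 mod 4, sign flips]
  = (837/3983)    [8803 ≡ 837 mod 3983]
  = (3983/837)    [QR: 837 ≡ 1 mod 4, sign kept]
  = (635/837)    [3983 ≡ 635 mod 837]
  = (837/635)    [QR: 837 ≡ 1 mod 4, sign kept]
  = (202/635)    [837 ≡ 202 mod 635]
  = -(101/635)    [635 ≡ 3 mod 8 ⇒ (2/635) = -1]
  = -(635/101)    [QR: 101 ≡ 1 mod 4, sign kept]
  = -(29/101)    [635 ≡ 29 mod 101]
  = -(101/29)    [QR: 29 ≡ 1 mod 4, sign kept]
  = -(14/29)    [101 ≡ 14 mod 29]
  = (7/29)    [29 ≡ 5 mod 8 ⇒ (2/29) = -1]
  = (29/7)    [QR: 29 ≡ 1 mod 4, sign kept]
  = (1/7)    [29 ≡ 1 mod 7]
  = 1    [(1/7) = 1]
(16769/8803) = 1, and 8803 is prime, so 16769 is a quadratic residue mod 8803.

yes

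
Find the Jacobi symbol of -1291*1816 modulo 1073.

1

By multiplicativity, (-1291·1816/1073) = (-1291/1073)·(1816/1073).
First factor (-1291/1073):
Reduce the numerator: -1291 ≡ 855 (mod 1073), so (-1291/1073) = (855/1073).
1073 ≡ 1 (mod 4), so quadratic reciprocity gives (855/1073) = (1073/855). Reduce: 1073 ≡ 218 (mod 855). Now have (218/855).
Factor out 2: 218 = 2·109. Since 855 ≡ 7 (mod 8), (2/855) = +1. Now have (109/855).
109 ≡ 1 (mod 4), so quadratic reciprocity gives (109/855) = (855/109). Reduce: 855 ≡ 92 (mod 109). Now have (92/109).
Factor out 2: 92 = 2^2·23. Since 109 ≡ 5 (mod 8), (2/109) = -1, and (2/109)^2 = +1. Now have (23/109).
109 ≡ 1 (mod 4), so quadratic reciprocity gives (23/109) = (109/23). Reduce: 109 ≡ 17 (mod 23). Now have (17/23).
17 ≡ 1 (mod 4), so quadratic reciprocity gives (17/23) = (23/17). Reduce: 23 ≡ 6 (mod 17). Now have (6/17).
Factor out 2: 6 = 2·3. Since 17 ≡ 1 (mod 8), (2/17) = +1. Now have (3/17).
17 ≡ 1 (mod 4), so quadratic reciprocity gives (3/17) = (17/3). Reduce: 17 ≡ 2 (mod 3). Now have (2/3).
Factor out 2: 2 = 2. Since 3 ≡ 3 (mod 8), (2/3) = -1. Now have -(1/3).
(1/3) = 1. Collecting the sign factors: -1.
Second factor (1816/1073):
Reduce the numerator: 1816 ≡ 743 (mod 1073), so (1816/1073) = (743/1073).
1073 ≡ 1 (mod 4), so quadratic reciprocity gives (743/1073) = (1073/743). Reduce: 1073 ≡ 330 (mod 743). Now have (330/743).
Factor out 2: 330 = 2·165. Since 743 ≡ 7 (mod 8), (2/743) = +1. Now have (165/743).
165 ≡ 1 (mod 4), so quadratic reciprocity gives (165/743) = (743/165). Reduce: 743 ≡ 83 (mod 165). Now have (83/165).
165 ≡ 1 (mod 4), so quadratic reciprocity gives (83/165) = (165/83). Reduce: 165 ≡ 82 (mod 83). Now have (82/83).
Factor out 2: 82 = 2·41. Since 83 ≡ 3 (mod 8), (2/83) = -1. Now have -(41/83).
41 ≡ 1 (mod 4), so quadratic reciprocity gives (41/83) = (83/41). Reduce: 83 ≡ 1 (mod 41). Now have -(1/41).
(1/41) = 1. Collecting the sign factors: -1.
Product: (-1)·(-1) = 1.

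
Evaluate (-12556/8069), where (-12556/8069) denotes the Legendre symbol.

(-12556/8069)
  = (12556/8069)    [8069 ≡ 1 mod 4 ⇒ (-1/8069) = +1]
  = (4487/8069)    [12556 ≡ 4487 mod 8069]
  = (8069/4487)    [QR: 8069 ≡ 1 mod 4, sign kept]
  = (3582/4487)    [8069 ≡ 3582 mod 4487]
  = (1791/4487)    [4487 ≡ 7 mod 8 ⇒ (2/4487) = +1]
  = -(4487/1791)    [QR: both ≡ 3 mod 4, sign flips]
  = -(905/1791)    [4487 ≡ 905 mod 1791]
  = -(1791/905)    [QR: 905 ≡ 1 mod 4, sign kept]
  = -(886/905)    [1791 ≡ 886 mod 905]
  = -(443/905)    [905 ≡ 1 mod 8 ⇒ (2/905) = +1]
  = -(905/443)    [QR: 905 ≡ 1 mod 4, sign kept]
  = -(19/443)    [905 ≡ 19 mod 443]
  = (443/19)    [QR: both ≡ 3 mod 4, sign flips]
  = (6/19)    [443 ≡ 6 mod 19]
  = -(3/19)    [19 ≡ 3 mod 8 ⇒ (2/19) = -1]
  = (19/3)    [QR: both ≡ 3 mod 4, sign flips]
  = (1/3)    [19 ≡ 1 mod 3]
  = 1    [(1/3) = 1]

1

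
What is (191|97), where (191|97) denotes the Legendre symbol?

1

(191|97)
  = (94|97)    [191 ≡ 94 mod 97]
  = (47|97)    [97 ≡ 1 mod 8 ⇒ (2|97) = +1]
  = (97|47)    [QR: 97 ≡ 1 mod 4, sign kept]
  = (3|47)    [97 ≡ 3 mod 47]
  = -(47|3)    [QR: both ≡ 3 mod 4, sign flips]
  = -(2|3)    [47 ≡ 2 mod 3]
  = (1|3)    [3 ≡ 3 mod 8 ⇒ (2|3) = -1]
  = 1    [(1|3) = 1]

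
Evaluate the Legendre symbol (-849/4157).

Reduce the numerator: -849 ≡ 3308 (mod 4157), so (-849/4157) = (3308/4157).
Factor out 2: 3308 = 2^2·827. Since 4157 ≡ 5 (mod 8), (2/4157) = -1, and (2/4157)^2 = +1. Now have (827/4157).
4157 ≡ 1 (mod 4), so quadratic reciprocity gives (827/4157) = (4157/827). Reduce: 4157 ≡ 22 (mod 827). Now have (22/827).
Factor out 2: 22 = 2·11. Since 827 ≡ 3 (mod 8), (2/827) = -1. Now have -(11/827).
Both 11 ≡ 3 and 827 ≡ 3 (mod 4), so reciprocity gives (11/827) = -(827/11). Reduce: 827 ≡ 2 (mod 11). Now have (2/11).
Factor out 2: 2 = 2. Since 11 ≡ 3 (mod 8), (2/11) = -1. Now have -(1/11).
(1/11) = 1. Collecting the sign factors: -1.

-1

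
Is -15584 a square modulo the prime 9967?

Reduce the numerator: -15584 ≡ 4350 (mod 9967), so (-15584|9967) = (4350|9967).
Factor out 2: 4350 = 2·2175. Since 9967 ≡ 7 (mod 8), (2|9967) = +1. Now have (2175|9967).
Both 2175 ≡ 3 and 9967 ≡ 3 (mod 4), so reciprocity gives (2175|9967) = -(9967|2175). Reduce: 9967 ≡ 1267 (mod 2175). Now have -(1267|2175).
Both 1267 ≡ 3 and 2175 ≡ 3 (mod 4), so reciprocity gives (1267|2175) = -(2175|1267). Reduce: 2175 ≡ 908 (mod 1267). Now have (908|1267).
Factor out 2: 908 = 2^2·227. Since 1267 ≡ 3 (mod 8), (2|1267) = -1, and (2|1267)^2 = +1. Now have (227|1267).
Both 227 ≡ 3 and 1267 ≡ 3 (mod 4), so reciprocity gives (227|1267) = -(1267|227). Reduce: 1267 ≡ 132 (mod 227). Now have -(132|227).
Factor out 2: 132 = 2^2·33. Since 227 ≡ 3 (mod 8), (2|227) = -1, and (2|227)^2 = +1. Now have -(33|227).
33 ≡ 1 (mod 4), so quadratic reciprocity gives (33|227) = (227|33). Reduce: 227 ≡ 29 (mod 33). Now have -(29|33).
29 ≡ 1 (mod 4), so quadratic reciprocity gives (29|33) = (33|29). Reduce: 33 ≡ 4 (mod 29). Now have -(4|29).
Factor out 2: 4 = 2^2. Since 29 ≡ 5 (mod 8), (2|29) = -1, and (2|29)^2 = +1. Now have -(1|29).
(1|29) = 1. Collecting the sign factors: -1.
The Legendre symbol is -1, so x^2 ≡ -15584 (mod 9967) has no solution.

no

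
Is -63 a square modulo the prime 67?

yes

(-63|67)
  = (4|67)    [-63 ≡ 4 mod 67]
  = (1|67)    [67 ≡ 3 mod 8 ⇒ (2|67)^2 = +1]
  = 1    [(1|67) = 1]
(-63|67) = 1, and 67 is prime, so -63 is a quadratic residue mod 67.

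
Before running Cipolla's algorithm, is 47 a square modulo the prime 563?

(47/563)
  = -(563/47)    [QR: both ≡ 3 mod 4, sign flips]
  = -(46/47)    [563 ≡ 46 mod 47]
  = -(23/47)    [47 ≡ 7 mod 8 ⇒ (2/47) = +1]
  = (47/23)    [QR: both ≡ 3 mod 4, sign flips]
  = (1/23)    [47 ≡ 1 mod 23]
  = 1    [(1/23) = 1]
The Legendre symbol is 1, so x^2 ≡ 47 (mod 563) has solution.

yes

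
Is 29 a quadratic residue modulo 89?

(29|89)
  = (89|29)    [QR: 29 ≡ 1 mod 4, sign kept]
  = (2|29)    [89 ≡ 2 mod 29]
  = -(1|29)    [29 ≡ 5 mod 8 ⇒ (2|29) = -1]
  = -1    [(1|29) = 1]
(29|89) = -1, and 89 is prime, so 29 is not a quadratic residue mod 89.

no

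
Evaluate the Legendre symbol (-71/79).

1

(-71/79)
  = -(71/79)    [79 ≡ 3 mod 4 ⇒ (-1/79) = -1]
  = (79/71)    [QR: both ≡ 3 mod 4, sign flips]
  = (8/71)    [79 ≡ 8 mod 71]
  = (1/71)    [71 ≡ 7 mod 8 ⇒ (2/71)^3 = +1]
  = 1    [(1/71) = 1]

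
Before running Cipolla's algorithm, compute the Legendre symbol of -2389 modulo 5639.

1

(-2389/5639)
  = (3250/5639)    [-2389 ≡ 3250 mod 5639]
  = (1625/5639)    [5639 ≡ 7 mod 8 ⇒ (2/5639) = +1]
  = (5639/1625)    [QR: 1625 ≡ 1 mod 4, sign kept]
  = (764/1625)    [5639 ≡ 764 mod 1625]
  = (191/1625)    [1625 ≡ 1 mod 8 ⇒ (2/1625)^2 = +1]
  = (1625/191)    [QR: 1625 ≡ 1 mod 4, sign kept]
  = (97/191)    [1625 ≡ 97 mod 191]
  = (191/97)    [QR: 97 ≡ 1 mod 4, sign kept]
  = (94/97)    [191 ≡ 94 mod 97]
  = (47/97)    [97 ≡ 1 mod 8 ⇒ (2/97) = +1]
  = (97/47)    [QR: 97 ≡ 1 mod 4, sign kept]
  = (3/47)    [97 ≡ 3 mod 47]
  = -(47/3)    [QR: both ≡ 3 mod 4, sign flips]
  = -(2/3)    [47 ≡ 2 mod 3]
  = (1/3)    [3 ≡ 3 mod 8 ⇒ (2/3) = -1]
  = 1    [(1/3) = 1]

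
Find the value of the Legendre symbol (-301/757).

-1

Pull out -1: (-301/757) = (-1/757)·(301/757). Since 757 ≡ 1 (mod 4), (-1/757) = +1. Now have (301/757).
301 ≡ 1 (mod 4), so quadratic reciprocity gives (301/757) = (757/301). Reduce: 757 ≡ 155 (mod 301). Now have (155/301).
301 ≡ 1 (mod 4), so quadratic reciprocity gives (155/301) = (301/155). Reduce: 301 ≡ 146 (mod 155). Now have (146/155).
Factor out 2: 146 = 2·73. Since 155 ≡ 3 (mod 8), (2/155) = -1. Now have -(73/155).
73 ≡ 1 (mod 4), so quadratic reciprocity gives (73/155) = (155/73). Reduce: 155 ≡ 9 (mod 73). Now have -(9/73).
9 ≡ 1 (mod 4), so quadratic reciprocity gives (9/73) = (73/9). Reduce: 73 ≡ 1 (mod 9). Now have -(1/9).
(1/9) = 1. Collecting the sign factors: -1.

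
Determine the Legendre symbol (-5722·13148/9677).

By multiplicativity, (-5722·13148/9677) = (-5722/9677)·(13148/9677).
First factor (-5722/9677):
(-5722/9677)
  = (5722/9677)    [9677 ≡ 1 mod 4 ⇒ (-1/9677) = +1]
  = -(2861/9677)    [9677 ≡ 5 mod 8 ⇒ (2/9677) = -1]
  = -(9677/2861)    [QR: 2861 ≡ 1 mod 4, sign kept]
  = -(1094/2861)    [9677 ≡ 1094 mod 2861]
  = (547/2861)    [2861 ≡ 5 mod 8 ⇒ (2/2861) = -1]
  = (2861/547)    [QR: 2861 ≡ 1 mod 4, sign kept]
  = (126/547)    [2861 ≡ 126 mod 547]
  = -(63/547)    [547 ≡ 3 mod 8 ⇒ (2/547) = -1]
  = (547/63)    [QR: both ≡ 3 mod 4, sign flips]
  = (43/63)    [547 ≡ 43 mod 63]
  = -(63/43)    [QR: both ≡ 3 mod 4, sign flips]
  = -(20/43)    [63 ≡ 20 mod 43]
  = -(5/43)    [43 ≡ 3 mod 8 ⇒ (2/43)^2 = +1]
  = -(43/5)    [QR: 5 ≡ 1 mod 4, sign kept]
  = -(3/5)    [43 ≡ 3 mod 5]
  = -(5/3)    [QR: 5 ≡ 1 mod 4, sign kept]
  = -(2/3)    [5 ≡ 2 mod 3]
  = (1/3)    [3 ≡ 3 mod 8 ⇒ (2/3) = -1]
  = 1    [(1/3) = 1]
Second factor (13148/9677):
(13148/9677)
  = (3471/9677)    [13148 ≡ 3471 mod 9677]
  = (9677/3471)    [QR: 9677 ≡ 1 mod 4, sign kept]
  = (2735/3471)    [9677 ≡ 2735 mod 3471]
  = -(3471/2735)    [QR: both ≡ 3 mod 4, sign flips]
  = -(736/2735)    [3471 ≡ 736 mod 2735]
  = -(23/2735)    [2735 ≡ 7 mod 8 ⇒ (2/2735)^5 = +1]
  = (2735/23)    [QR: both ≡ 3 mod 4, sign flips]
  = (21/23)    [2735 ≡ 21 mod 23]
  = (23/21)    [QR: 21 ≡ 1 mod 4, sign kept]
  = (2/21)    [23 ≡ 2 mod 21]
  = -(1/21)    [21 ≡ 5 mod 8 ⇒ (2/21) = -1]
  = -1    [(1/21) = 1]
Product: (1)·(-1) = -1.

-1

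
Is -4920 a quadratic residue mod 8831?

no

Reduce the numerator: -4920 ≡ 3911 (mod 8831), so (-4920/8831) = (3911/8831).
Both 3911 ≡ 3 and 8831 ≡ 3 (mod 4), so reciprocity gives (3911/8831) = -(8831/3911). Reduce: 8831 ≡ 1009 (mod 3911). Now have -(1009/3911).
1009 ≡ 1 (mod 4), so quadratic reciprocity gives (1009/3911) = (3911/1009). Reduce: 3911 ≡ 884 (mod 1009). Now have -(884/1009).
Factor out 2: 884 = 2^2·221. Since 1009 ≡ 1 (mod 8), (2/1009) = +1, and (2/1009)^2 = +1. Now have -(221/1009).
221 ≡ 1 (mod 4), so quadratic reciprocity gives (221/1009) = (1009/221). Reduce: 1009 ≡ 125 (mod 221). Now have -(125/221).
125 ≡ 1 (mod 4), so quadratic reciprocity gives (125/221) = (221/125). Reduce: 221 ≡ 96 (mod 125). Now have -(96/125).
Factor out 2: 96 = 2^5·3. Since 125 ≡ 5 (mod 8), (2/125) = -1, and (2/125)^5 = -1. Now have (3/125).
125 ≡ 1 (mod 4), so quadratic reciprocity gives (3/125) = (125/3). Reduce: 125 ≡ 2 (mod 3). Now have (2/3).
Factor out 2: 2 = 2. Since 3 ≡ 3 (mod 8), (2/3) = -1. Now have -(1/3).
(1/3) = 1. Collecting the sign factors: -1.
(-4920/8831) = -1, and 8831 is prime, so -4920 is not a quadratic residue mod 8831.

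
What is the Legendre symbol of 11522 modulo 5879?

Reduce the numerator: 11522 ≡ 5643 (mod 5879), so (11522/5879) = (5643/5879).
Both 5643 ≡ 3 and 5879 ≡ 3 (mod 4), so reciprocity gives (5643/5879) = -(5879/5643). Reduce: 5879 ≡ 236 (mod 5643). Now have -(236/5643).
Factor out 2: 236 = 2^2·59. Since 5643 ≡ 3 (mod 8), (2/5643) = -1, and (2/5643)^2 = +1. Now have -(59/5643).
Both 59 ≡ 3 and 5643 ≡ 3 (mod 4), so reciprocity gives (59/5643) = -(5643/59). Reduce: 5643 ≡ 38 (mod 59). Now have (38/59).
Factor out 2: 38 = 2·19. Since 59 ≡ 3 (mod 8), (2/59) = -1. Now have -(19/59).
Both 19 ≡ 3 and 59 ≡ 3 (mod 4), so reciprocity gives (19/59) = -(59/19). Reduce: 59 ≡ 2 (mod 19). Now have (2/19).
Factor out 2: 2 = 2. Since 19 ≡ 3 (mod 8), (2/19) = -1. Now have -(1/19).
(1/19) = 1. Collecting the sign factors: -1.

-1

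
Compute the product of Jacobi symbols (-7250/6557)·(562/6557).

By multiplicativity, (-7250·562/6557) = (-7250/6557)·(562/6557).
First factor (-7250/6557):
(-7250/6557)
  = (5864/6557)    [-7250 ≡ 5864 mod 6557]
  = -(733/6557)    [6557 ≡ 5 mod 8 ⇒ (2/6557)^3 = -1]
  = -(6557/733)    [QR: 733 ≡ 1 mod 4, sign kept]
  = -(693/733)    [6557 ≡ 693 mod 733]
  = -(733/693)    [QR: 693 ≡ 1 mod 4, sign kept]
  = -(40/693)    [733 ≡ 40 mod 693]
  = (5/693)    [693 ≡ 5 mod 8 ⇒ (2/693)^3 = -1]
  = (693/5)    [QR: 5 ≡ 1 mod 4, sign kept]
  = (3/5)    [693 ≡ 3 mod 5]
  = (5/3)    [QR: 5 ≡ 1 mod 4, sign kept]
  = (2/3)    [5 ≡ 2 mod 3]
  = -(1/3)    [3 ≡ 3 mod 8 ⇒ (2/3) = -1]
  = -1    [(1/3) = 1]
Second factor (562/6557):
(562/6557)
  = -(281/6557)    [6557 ≡ 5 mod 8 ⇒ (2/6557) = -1]
  = -(6557/281)    [QR: 281 ≡ 1 mod 4, sign kept]
  = -(94/281)    [6557 ≡ 94 mod 281]
  = -(47/281)    [281 ≡ 1 mod 8 ⇒ (2/281) = +1]
  = -(281/47)    [QR: 281 ≡ 1 mod 4, sign kept]
  = -(46/47)    [281 ≡ 46 mod 47]
  = -(23/47)    [47 ≡ 7 mod 8 ⇒ (2/47) = +1]
  = (47/23)    [QR: both ≡ 3 mod 4, sign flips]
  = (1/23)    [47 ≡ 1 mod 23]
  = 1    [(1/23) = 1]
Product: (-1)·(1) = -1.

-1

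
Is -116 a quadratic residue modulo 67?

no

(-116|67)
  = (18|67)    [-116 ≡ 18 mod 67]
  = -(9|67)    [67 ≡ 3 mod 8 ⇒ (2|67) = -1]
  = -(67|9)    [QR: 9 ≡ 1 mod 4, sign kept]
  = -(4|9)    [67 ≡ 4 mod 9]
  = -(1|9)    [9 ≡ 1 mod 8 ⇒ (2|9)^2 = +1]
  = -1    [(1|9) = 1]
The Legendre symbol is -1, so x^2 ≡ -116 (mod 67) has no solution.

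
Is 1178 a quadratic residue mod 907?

(1178/907)
  = (271/907)    [1178 ≡ 271 mod 907]
  = -(907/271)    [QR: both ≡ 3 mod 4, sign flips]
  = -(94/271)    [907 ≡ 94 mod 271]
  = -(47/271)    [271 ≡ 7 mod 8 ⇒ (2/271) = +1]
  = (271/47)    [QR: both ≡ 3 mod 4, sign flips]
  = (36/47)    [271 ≡ 36 mod 47]
  = (9/47)    [47 ≡ 7 mod 8 ⇒ (2/47)^2 = +1]
  = (47/9)    [QR: 9 ≡ 1 mod 4, sign kept]
  = (2/9)    [47 ≡ 2 mod 9]
  = (1/9)    [9 ≡ 1 mod 8 ⇒ (2/9) = +1]
  = 1    [(1/9) = 1]
(1178/907) = 1, and 907 is prime, so 1178 is a quadratic residue mod 907.

yes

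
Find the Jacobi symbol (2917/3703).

(2917/3703)
  = (3703/2917)    [QR: 2917 ≡ 1 mod 4, sign kept]
  = (786/2917)    [3703 ≡ 786 mod 2917]
  = -(393/2917)    [2917 ≡ 5 mod 8 ⇒ (2/2917) = -1]
  = -(2917/393)    [QR: 393 ≡ 1 mod 4, sign kept]
  = -(166/393)    [2917 ≡ 166 mod 393]
  = -(83/393)    [393 ≡ 1 mod 8 ⇒ (2/393) = +1]
  = -(393/83)    [QR: 393 ≡ 1 mod 4, sign kept]
  = -(61/83)    [393 ≡ 61 mod 83]
  = -(83/61)    [QR: 61 ≡ 1 mod 4, sign kept]
  = -(22/61)    [83 ≡ 22 mod 61]
  = (11/61)    [61 ≡ 5 mod 8 ⇒ (2/61) = -1]
  = (61/11)    [QR: 61 ≡ 1 mod 4, sign kept]
  = (6/11)    [61 ≡ 6 mod 11]
  = -(3/11)    [11 ≡ 3 mod 8 ⇒ (2/11) = -1]
  = (11/3)    [QR: both ≡ 3 mod 4, sign flips]
  = (2/3)    [11 ≡ 2 mod 3]
  = -(1/3)    [3 ≡ 3 mod 8 ⇒ (2/3) = -1]
  = -1    [(1/3) = 1]

-1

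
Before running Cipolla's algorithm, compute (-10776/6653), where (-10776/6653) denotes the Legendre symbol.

1

Pull out -1: (-10776/6653) = (-1/6653)·(10776/6653). Since 6653 ≡ 1 (mod 4), (-1/6653) = +1. Now have (10776/6653).
Reduce the numerator: 10776 ≡ 4123 (mod 6653), so (10776/6653) = (4123/6653).
6653 ≡ 1 (mod 4), so quadratic reciprocity gives (4123/6653) = (6653/4123). Reduce: 6653 ≡ 2530 (mod 4123). Now have (2530/4123).
Factor out 2: 2530 = 2·1265. Since 4123 ≡ 3 (mod 8), (2/4123) = -1. Now have -(1265/4123).
1265 ≡ 1 (mod 4), so quadratic reciprocity gives (1265/4123) = (4123/1265). Reduce: 4123 ≡ 328 (mod 1265). Now have -(328/1265).
Factor out 2: 328 = 2^3·41. Since 1265 ≡ 1 (mod 8), (2/1265) = +1, and (2/1265)^3 = +1. Now have -(41/1265).
41 ≡ 1 (mod 4), so quadratic reciprocity gives (41/1265) = (1265/41). Reduce: 1265 ≡ 35 (mod 41). Now have -(35/41).
41 ≡ 1 (mod 4), so quadratic reciprocity gives (35/41) = (41/35). Reduce: 41 ≡ 6 (mod 35). Now have -(6/35).
Factor out 2: 6 = 2·3. Since 35 ≡ 3 (mod 8), (2/35) = -1. Now have (3/35).
Both 3 ≡ 3 and 35 ≡ 3 (mod 4), so reciprocity gives (3/35) = -(35/3). Reduce: 35 ≡ 2 (mod 3). Now have -(2/3).
Factor out 2: 2 = 2. Since 3 ≡ 3 (mod 8), (2/3) = -1. Now have (1/3).
(1/3) = 1. Collecting the sign factors: 1.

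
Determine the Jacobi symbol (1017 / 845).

Reduce the numerator: 1017 ≡ 172 (mod 845), so (1017 / 845) = (172 / 845).
Factor out 2: 172 = 2^2·43. Since 845 ≡ 5 (mod 8), (2 / 845) = -1, and (2 / 845)^2 = +1. Now have (43 / 845).
845 ≡ 1 (mod 4), so quadratic reciprocity gives (43 / 845) = (845 / 43). Reduce: 845 ≡ 28 (mod 43). Now have (28 / 43).
Factor out 2: 28 = 2^2·7. Since 43 ≡ 3 (mod 8), (2 / 43) = -1, and (2 / 43)^2 = +1. Now have (7 / 43).
Both 7 ≡ 3 and 43 ≡ 3 (mod 4), so reciprocity gives (7 / 43) = -(43 / 7). Reduce: 43 ≡ 1 (mod 7). Now have -(1 / 7).
(1 / 7) = 1. Collecting the sign factors: -1.

-1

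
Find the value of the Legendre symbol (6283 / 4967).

(6283 / 4967)
  = (1316 / 4967)    [6283 ≡ 1316 mod 4967]
  = (329 / 4967)    [4967 ≡ 7 mod 8 ⇒ (2 / 4967)^2 = +1]
  = (4967 / 329)    [QR: 329 ≡ 1 mod 4, sign kept]
  = (32 / 329)    [4967 ≡ 32 mod 329]
  = (1 / 329)    [329 ≡ 1 mod 8 ⇒ (2 / 329)^5 = +1]
  = 1    [(1 / 329) = 1]

1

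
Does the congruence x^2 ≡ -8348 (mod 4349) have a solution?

no

Reduce the numerator: -8348 ≡ 350 (mod 4349), so (-8348|4349) = (350|4349).
Factor out 2: 350 = 2·175. Since 4349 ≡ 5 (mod 8), (2|4349) = -1. Now have -(175|4349).
4349 ≡ 1 (mod 4), so quadratic reciprocity gives (175|4349) = (4349|175). Reduce: 4349 ≡ 149 (mod 175). Now have -(149|175).
149 ≡ 1 (mod 4), so quadratic reciprocity gives (149|175) = (175|149). Reduce: 175 ≡ 26 (mod 149). Now have -(26|149).
Factor out 2: 26 = 2·13. Since 149 ≡ 5 (mod 8), (2|149) = -1. Now have (13|149).
13 ≡ 1 (mod 4), so quadratic reciprocity gives (13|149) = (149|13). Reduce: 149 ≡ 6 (mod 13). Now have (6|13).
Factor out 2: 6 = 2·3. Since 13 ≡ 5 (mod 8), (2|13) = -1. Now have -(3|13).
13 ≡ 1 (mod 4), so quadratic reciprocity gives (3|13) = (13|3). Reduce: 13 ≡ 1 (mod 3). Now have -(1|3).
(1|3) = 1. Collecting the sign factors: -1.
The Legendre symbol is -1, so x^2 ≡ -8348 (mod 4349) has no solution.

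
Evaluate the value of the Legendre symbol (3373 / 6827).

1

(3373 / 6827)
  = (6827 / 3373)    [QR: 3373 ≡ 1 mod 4, sign kept]
  = (81 / 3373)    [6827 ≡ 81 mod 3373]
  = (3373 / 81)    [QR: 81 ≡ 1 mod 4, sign kept]
  = (52 / 81)    [3373 ≡ 52 mod 81]
  = (13 / 81)    [81 ≡ 1 mod 8 ⇒ (2 / 81)^2 = +1]
  = (81 / 13)    [QR: 13 ≡ 1 mod 4, sign kept]
  = (3 / 13)    [81 ≡ 3 mod 13]
  = (13 / 3)    [QR: 13 ≡ 1 mod 4, sign kept]
  = (1 / 3)    [13 ≡ 1 mod 3]
  = 1    [(1 / 3) = 1]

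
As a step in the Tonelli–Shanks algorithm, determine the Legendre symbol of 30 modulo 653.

(30 / 653)
  = -(15 / 653)    [653 ≡ 5 mod 8 ⇒ (2 / 653) = -1]
  = -(653 / 15)    [QR: 653 ≡ 1 mod 4, sign kept]
  = -(8 / 15)    [653 ≡ 8 mod 15]
  = -(1 / 15)    [15 ≡ 7 mod 8 ⇒ (2 / 15)^3 = +1]
  = -1    [(1 / 15) = 1]

-1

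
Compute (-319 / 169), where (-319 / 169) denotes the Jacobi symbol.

1

Pull out -1: (-319 / 169) = (-1 / 169)·(319 / 169). Since 169 ≡ 1 (mod 4), (-1 / 169) = +1. Now have (319 / 169).
Reduce the numerator: 319 ≡ 150 (mod 169), so (319 / 169) = (150 / 169).
Factor out 2: 150 = 2·75. Since 169 ≡ 1 (mod 8), (2 / 169) = +1. Now have (75 / 169).
169 ≡ 1 (mod 4), so quadratic reciprocity gives (75 / 169) = (169 / 75). Reduce: 169 ≡ 19 (mod 75). Now have (19 / 75).
Both 19 ≡ 3 and 75 ≡ 3 (mod 4), so reciprocity gives (19 / 75) = -(75 / 19). Reduce: 75 ≡ 18 (mod 19). Now have -(18 / 19).
Factor out 2: 18 = 2·9. Since 19 ≡ 3 (mod 8), (2 / 19) = -1. Now have (9 / 19).
9 ≡ 1 (mod 4), so quadratic reciprocity gives (9 / 19) = (19 / 9). Reduce: 19 ≡ 1 (mod 9). Now have (1 / 9).
(1 / 9) = 1. Collecting the sign factors: 1.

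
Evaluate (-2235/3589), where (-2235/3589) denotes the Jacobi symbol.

Reduce the numerator: -2235 ≡ 1354 (mod 3589), so (-2235/3589) = (1354/3589).
Factor out 2: 1354 = 2·677. Since 3589 ≡ 5 (mod 8), (2/3589) = -1. Now have -(677/3589).
677 ≡ 1 (mod 4), so quadratic reciprocity gives (677/3589) = (3589/677). Reduce: 3589 ≡ 204 (mod 677). Now have -(204/677).
Factor out 2: 204 = 2^2·51. Since 677 ≡ 5 (mod 8), (2/677) = -1, and (2/677)^2 = +1. Now have -(51/677).
677 ≡ 1 (mod 4), so quadratic reciprocity gives (51/677) = (677/51). Reduce: 677 ≡ 14 (mod 51). Now have -(14/51).
Factor out 2: 14 = 2·7. Since 51 ≡ 3 (mod 8), (2/51) = -1. Now have (7/51).
Both 7 ≡ 3 and 51 ≡ 3 (mod 4), so reciprocity gives (7/51) = -(51/7). Reduce: 51 ≡ 2 (mod 7). Now have -(2/7).
Factor out 2: 2 = 2. Since 7 ≡ 7 (mod 8), (2/7) = +1. Now have -(1/7).
(1/7) = 1. Collecting the sign factors: -1.

-1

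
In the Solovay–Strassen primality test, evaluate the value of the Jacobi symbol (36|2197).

(36|2197)
  = (9|2197)    [2197 ≡ 5 mod 8 ⇒ (2|2197)^2 = +1]
  = (2197|9)    [QR: 9 ≡ 1 mod 4, sign kept]
  = (1|9)    [2197 ≡ 1 mod 9]
  = 1    [(1|9) = 1]

1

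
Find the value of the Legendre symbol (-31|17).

Pull out -1: (-31|17) = (-1|17)·(31|17). Since 17 ≡ 1 (mod 4), (-1|17) = +1. Now have (31|17).
Reduce the numerator: 31 ≡ 14 (mod 17), so (31|17) = (14|17).
Factor out 2: 14 = 2·7. Since 17 ≡ 1 (mod 8), (2|17) = +1. Now have (7|17).
17 ≡ 1 (mod 4), so quadratic reciprocity gives (7|17) = (17|7). Reduce: 17 ≡ 3 (mod 7). Now have (3|7).
Both 3 ≡ 3 and 7 ≡ 3 (mod 4), so reciprocity gives (3|7) = -(7|3). Reduce: 7 ≡ 1 (mod 3). Now have -(1|3).
(1|3) = 1. Collecting the sign factors: -1.

-1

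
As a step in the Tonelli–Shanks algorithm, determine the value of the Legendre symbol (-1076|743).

-1

Reduce the numerator: -1076 ≡ 410 (mod 743), so (-1076|743) = (410|743).
Factor out 2: 410 = 2·205. Since 743 ≡ 7 (mod 8), (2|743) = +1. Now have (205|743).
205 ≡ 1 (mod 4), so quadratic reciprocity gives (205|743) = (743|205). Reduce: 743 ≡ 128 (mod 205). Now have (128|205).
Factor out 2: 128 = 2^7. Since 205 ≡ 5 (mod 8), (2|205) = -1, and (2|205)^7 = -1. Now have -(1|205).
(1|205) = 1. Collecting the sign factors: -1.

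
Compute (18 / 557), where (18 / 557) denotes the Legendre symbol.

(18 / 557)
  = -(9 / 557)    [557 ≡ 5 mod 8 ⇒ (2 / 557) = -1]
  = -(557 / 9)    [QR: 9 ≡ 1 mod 4, sign kept]
  = -(8 / 9)    [557 ≡ 8 mod 9]
  = -(1 / 9)    [9 ≡ 1 mod 8 ⇒ (2 / 9)^3 = +1]
  = -1    [(1 / 9) = 1]

-1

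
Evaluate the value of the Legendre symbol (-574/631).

1

(-574/631)
  = -(574/631)    [631 ≡ 3 mod 4 ⇒ (-1/631) = -1]
  = -(287/631)    [631 ≡ 7 mod 8 ⇒ (2/631) = +1]
  = (631/287)    [QR: both ≡ 3 mod 4, sign flips]
  = (57/287)    [631 ≡ 57 mod 287]
  = (287/57)    [QR: 57 ≡ 1 mod 4, sign kept]
  = (2/57)    [287 ≡ 2 mod 57]
  = (1/57)    [57 ≡ 1 mod 8 ⇒ (2/57) = +1]
  = 1    [(1/57) = 1]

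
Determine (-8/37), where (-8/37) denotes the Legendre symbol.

-1

(-8/37)
  = (29/37)    [-8 ≡ 29 mod 37]
  = (37/29)    [QR: 29 ≡ 1 mod 4, sign kept]
  = (8/29)    [37 ≡ 8 mod 29]
  = -(1/29)    [29 ≡ 5 mod 8 ⇒ (2/29)^3 = -1]
  = -1    [(1/29) = 1]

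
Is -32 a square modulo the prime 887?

Reduce the numerator: -32 ≡ 855 (mod 887), so (-32|887) = (855|887).
Both 855 ≡ 3 and 887 ≡ 3 (mod 4), so reciprocity gives (855|887) = -(887|855). Reduce: 887 ≡ 32 (mod 855). Now have -(32|855).
Factor out 2: 32 = 2^5. Since 855 ≡ 7 (mod 8), (2|855) = +1, and (2|855)^5 = +1. Now have -(1|855).
(1|855) = 1. Collecting the sign factors: -1.
(-32|887) = -1, and 887 is prime, so -32 is not a quadratic residue mod 887.

no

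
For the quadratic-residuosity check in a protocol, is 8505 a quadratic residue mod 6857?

yes

Reduce the numerator: 8505 ≡ 1648 (mod 6857), so (8505/6857) = (1648/6857).
Factor out 2: 1648 = 2^4·103. Since 6857 ≡ 1 (mod 8), (2/6857) = +1, and (2/6857)^4 = +1. Now have (103/6857).
6857 ≡ 1 (mod 4), so quadratic reciprocity gives (103/6857) = (6857/103). Reduce: 6857 ≡ 59 (mod 103). Now have (59/103).
Both 59 ≡ 3 and 103 ≡ 3 (mod 4), so reciprocity gives (59/103) = -(103/59). Reduce: 103 ≡ 44 (mod 59). Now have -(44/59).
Factor out 2: 44 = 2^2·11. Since 59 ≡ 3 (mod 8), (2/59) = -1, and (2/59)^2 = +1. Now have -(11/59).
Both 11 ≡ 3 and 59 ≡ 3 (mod 4), so reciprocity gives (11/59) = -(59/11). Reduce: 59 ≡ 4 (mod 11). Now have (4/11).
Factor out 2: 4 = 2^2. Since 11 ≡ 3 (mod 8), (2/11) = -1, and (2/11)^2 = +1. Now have (1/11).
(1/11) = 1. Collecting the sign factors: 1.
The Legendre symbol is 1, so x^2 ≡ 8505 (mod 6857) has solution.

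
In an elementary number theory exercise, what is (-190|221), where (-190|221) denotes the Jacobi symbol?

1

(-190|221)
  = (31|221)    [-190 ≡ 31 mod 221]
  = (221|31)    [QR: 221 ≡ 1 mod 4, sign kept]
  = (4|31)    [221 ≡ 4 mod 31]
  = (1|31)    [31 ≡ 7 mod 8 ⇒ (2|31)^2 = +1]
  = 1    [(1|31) = 1]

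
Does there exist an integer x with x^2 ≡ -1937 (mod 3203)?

(-1937/3203)
  = -(1937/3203)    [3203 ≡ 3 mod 4 ⇒ (-1/3203) = -1]
  = -(3203/1937)    [QR: 1937 ≡ 1 mod 4, sign kept]
  = -(1266/1937)    [3203 ≡ 1266 mod 1937]
  = -(633/1937)    [1937 ≡ 1 mod 8 ⇒ (2/1937) = +1]
  = -(1937/633)    [QR: 633 ≡ 1 mod 4, sign kept]
  = -(38/633)    [1937 ≡ 38 mod 633]
  = -(19/633)    [633 ≡ 1 mod 8 ⇒ (2/633) = +1]
  = -(633/19)    [QR: 633 ≡ 1 mod 4, sign kept]
  = -(6/19)    [633 ≡ 6 mod 19]
  = (3/19)    [19 ≡ 3 mod 8 ⇒ (2/19) = -1]
  = -(19/3)    [QR: both ≡ 3 mod 4, sign flips]
  = -(1/3)    [19 ≡ 1 mod 3]
  = -1    [(1/3) = 1]
(-1937/3203) = -1, and 3203 is prime, so -1937 is not a quadratic residue mod 3203.

no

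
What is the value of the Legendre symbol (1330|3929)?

-1

(1330|3929)
  = (665|3929)    [3929 ≡ 1 mod 8 ⇒ (2|3929) = +1]
  = (3929|665)    [QR: 665 ≡ 1 mod 4, sign kept]
  = (604|665)    [3929 ≡ 604 mod 665]
  = (151|665)    [665 ≡ 1 mod 8 ⇒ (2|665)^2 = +1]
  = (665|151)    [QR: 665 ≡ 1 mod 4, sign kept]
  = (61|151)    [665 ≡ 61 mod 151]
  = (151|61)    [QR: 61 ≡ 1 mod 4, sign kept]
  = (29|61)    [151 ≡ 29 mod 61]
  = (61|29)    [QR: 29 ≡ 1 mod 4, sign kept]
  = (3|29)    [61 ≡ 3 mod 29]
  = (29|3)    [QR: 29 ≡ 1 mod 4, sign kept]
  = (2|3)    [29 ≡ 2 mod 3]
  = -(1|3)    [3 ≡ 3 mod 8 ⇒ (2|3) = -1]
  = -1    [(1|3) = 1]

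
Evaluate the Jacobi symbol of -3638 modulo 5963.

1

(-3638/5963)
  = (2325/5963)    [-3638 ≡ 2325 mod 5963]
  = (5963/2325)    [QR: 2325 ≡ 1 mod 4, sign kept]
  = (1313/2325)    [5963 ≡ 1313 mod 2325]
  = (2325/1313)    [QR: 1313 ≡ 1 mod 4, sign kept]
  = (1012/1313)    [2325 ≡ 1012 mod 1313]
  = (253/1313)    [1313 ≡ 1 mod 8 ⇒ (2/1313)^2 = +1]
  = (1313/253)    [QR: 253 ≡ 1 mod 4, sign kept]
  = (48/253)    [1313 ≡ 48 mod 253]
  = (3/253)    [253 ≡ 5 mod 8 ⇒ (2/253)^4 = +1]
  = (253/3)    [QR: 253 ≡ 1 mod 4, sign kept]
  = (1/3)    [253 ≡ 1 mod 3]
  = 1    [(1/3) = 1]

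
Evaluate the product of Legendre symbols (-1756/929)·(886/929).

-1

By multiplicativity, (-1756·886/929) = (-1756/929)·(886/929).
First factor (-1756/929):
Reduce the numerator: -1756 ≡ 102 (mod 929), so (-1756/929) = (102/929).
Factor out 2: 102 = 2·51. Since 929 ≡ 1 (mod 8), (2/929) = +1. Now have (51/929).
929 ≡ 1 (mod 4), so quadratic reciprocity gives (51/929) = (929/51). Reduce: 929 ≡ 11 (mod 51). Now have (11/51).
Both 11 ≡ 3 and 51 ≡ 3 (mod 4), so reciprocity gives (11/51) = -(51/11). Reduce: 51 ≡ 7 (mod 11). Now have -(7/11).
Both 7 ≡ 3 and 11 ≡ 3 (mod 4), so reciprocity gives (7/11) = -(11/7). Reduce: 11 ≡ 4 (mod 7). Now have (4/7).
Factor out 2: 4 = 2^2. Since 7 ≡ 7 (mod 8), (2/7) = +1, and (2/7)^2 = +1. Now have (1/7).
(1/7) = 1. Collecting the sign factors: 1.
Second factor (886/929):
Factor out 2: 886 = 2·443. Since 929 ≡ 1 (mod 8), (2/929) = +1. Now have (443/929).
929 ≡ 1 (mod 4), so quadratic reciprocity gives (443/929) = (929/443). Reduce: 929 ≡ 43 (mod 443). Now have (43/443).
Both 43 ≡ 3 and 443 ≡ 3 (mod 4), so reciprocity gives (43/443) = -(443/43). Reduce: 443 ≡ 13 (mod 43). Now have -(13/43).
13 ≡ 1 (mod 4), so quadratic reciprocity gives (13/43) = (43/13). Reduce: 43 ≡ 4 (mod 13). Now have -(4/13).
Factor out 2: 4 = 2^2. Since 13 ≡ 5 (mod 8), (2/13) = -1, and (2/13)^2 = +1. Now have -(1/13).
(1/13) = 1. Collecting the sign factors: -1.
Product: (1)·(-1) = -1.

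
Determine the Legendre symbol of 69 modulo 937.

-1

69 ≡ 1 (mod 4), so quadratic reciprocity gives (69/937) = (937/69). Reduce: 937 ≡ 40 (mod 69). Now have (40/69).
Factor out 2: 40 = 2^3·5. Since 69 ≡ 5 (mod 8), (2/69) = -1, and (2/69)^3 = -1. Now have -(5/69).
5 ≡ 1 (mod 4), so quadratic reciprocity gives (5/69) = (69/5). Reduce: 69 ≡ 4 (mod 5). Now have -(4/5).
Factor out 2: 4 = 2^2. Since 5 ≡ 5 (mod 8), (2/5) = -1, and (2/5)^2 = +1. Now have -(1/5).
(1/5) = 1. Collecting the sign factors: -1.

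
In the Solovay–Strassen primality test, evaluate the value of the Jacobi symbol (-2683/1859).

(-2683/1859)
  = -(2683/1859)    [1859 ≡ 3 mod 4 ⇒ (-1/1859) = -1]
  = -(824/1859)    [2683 ≡ 824 mod 1859]
  = (103/1859)    [1859 ≡ 3 mod 8 ⇒ (2/1859)^3 = -1]
  = -(1859/103)    [QR: both ≡ 3 mod 4, sign flips]
  = -(5/103)    [1859 ≡ 5 mod 103]
  = -(103/5)    [QR: 5 ≡ 1 mod 4, sign kept]
  = -(3/5)    [103 ≡ 3 mod 5]
  = -(5/3)    [QR: 5 ≡ 1 mod 4, sign kept]
  = -(2/3)    [5 ≡ 2 mod 3]
  = (1/3)    [3 ≡ 3 mod 8 ⇒ (2/3) = -1]
  = 1    [(1/3) = 1]

1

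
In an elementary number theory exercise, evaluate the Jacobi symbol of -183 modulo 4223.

-1

Pull out -1: (-183/4223) = (-1/4223)·(183/4223). Since 4223 ≡ 3 (mod 4), (-1/4223) = -1. Now have -(183/4223).
Both 183 ≡ 3 and 4223 ≡ 3 (mod 4), so reciprocity gives (183/4223) = -(4223/183). Reduce: 4223 ≡ 14 (mod 183). Now have (14/183).
Factor out 2: 14 = 2·7. Since 183 ≡ 7 (mod 8), (2/183) = +1. Now have (7/183).
Both 7 ≡ 3 and 183 ≡ 3 (mod 4), so reciprocity gives (7/183) = -(183/7). Reduce: 183 ≡ 1 (mod 7). Now have -(1/7).
(1/7) = 1. Collecting the sign factors: -1.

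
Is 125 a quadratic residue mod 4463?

(125/4463)
  = (4463/125)    [QR: 125 ≡ 1 mod 4, sign kept]
  = (88/125)    [4463 ≡ 88 mod 125]
  = -(11/125)    [125 ≡ 5 mod 8 ⇒ (2/125)^3 = -1]
  = -(125/11)    [QR: 125 ≡ 1 mod 4, sign kept]
  = -(4/11)    [125 ≡ 4 mod 11]
  = -(1/11)    [11 ≡ 3 mod 8 ⇒ (2/11)^2 = +1]
  = -1    [(1/11) = 1]
The Legendre symbol is -1, so x^2 ≡ 125 (mod 4463) has no solution.

no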